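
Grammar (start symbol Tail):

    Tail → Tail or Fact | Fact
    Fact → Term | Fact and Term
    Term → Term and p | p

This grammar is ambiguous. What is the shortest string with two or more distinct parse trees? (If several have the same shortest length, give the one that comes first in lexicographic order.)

length 1: no string has ≥2 trees
length 3: p and p has 2 parse trees

Two derivations of p and p:
  Tail ⇒ Fact ⇒ Term ⇒ Term and p ⇒ p and p
  Tail ⇒ Fact ⇒ Fact and Term ⇒ Term and Term ⇒ p and Term ⇒ p and p

p and p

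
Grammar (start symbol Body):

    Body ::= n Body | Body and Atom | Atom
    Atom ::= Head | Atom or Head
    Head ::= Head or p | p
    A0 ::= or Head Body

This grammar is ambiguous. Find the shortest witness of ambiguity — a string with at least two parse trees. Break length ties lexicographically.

p or p

length 1: no string has ≥2 trees
length 2: no string has ≥2 trees
length 3: p or p has 2 parse trees

Two derivations of p or p:
  Body ⇒ Atom ⇒ Head ⇒ Head or p ⇒ p or p
  Body ⇒ Atom ⇒ Atom or Head ⇒ Head or Head ⇒ p or Head ⇒ p or p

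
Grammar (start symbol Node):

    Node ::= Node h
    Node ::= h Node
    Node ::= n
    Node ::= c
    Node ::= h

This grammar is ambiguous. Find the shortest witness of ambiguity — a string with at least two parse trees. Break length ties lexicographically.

length 1: no string has ≥2 trees
length 2: h h has 2 parse trees

Two derivations of h h:
  Node ⇒ Node h ⇒ h h
  Node ⇒ h Node ⇒ h h

h h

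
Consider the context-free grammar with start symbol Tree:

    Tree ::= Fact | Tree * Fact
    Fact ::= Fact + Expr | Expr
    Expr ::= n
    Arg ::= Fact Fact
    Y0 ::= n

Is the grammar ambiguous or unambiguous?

Only Tree, Fact, Expr are reachable from Tree; ignoring the rest: Tree → Tree * Fact | Fact  ;  Fact → Fact + Expr | Expr  — a left-associative chain with Expr at the bottom. Each string factors uniquely by precedence.

Unambiguous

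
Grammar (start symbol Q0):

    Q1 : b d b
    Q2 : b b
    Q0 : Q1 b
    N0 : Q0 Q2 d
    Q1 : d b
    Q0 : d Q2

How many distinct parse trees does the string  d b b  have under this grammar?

2

Parse trees for d b b:
  [Q0 [Q1 d b] b]
  [Q0 d [Q2 b b]]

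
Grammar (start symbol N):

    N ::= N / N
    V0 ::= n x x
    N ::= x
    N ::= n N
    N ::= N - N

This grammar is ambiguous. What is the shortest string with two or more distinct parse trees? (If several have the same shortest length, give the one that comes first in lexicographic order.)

n x - x

length 1: no string has ≥2 trees
length 2: no string has ≥2 trees
length 3: no string has ≥2 trees
length 4: n x - x has 2 parse trees

Two derivations of n x - x:
  N ⇒ n N ⇒ n N - N ⇒ n x - N ⇒ n x - x
  N ⇒ N - N ⇒ n N - N ⇒ n x - N ⇒ n x - x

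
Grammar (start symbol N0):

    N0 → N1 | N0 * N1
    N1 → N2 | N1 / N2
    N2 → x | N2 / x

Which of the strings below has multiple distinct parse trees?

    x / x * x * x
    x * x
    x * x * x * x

x / x * x * x: 2 trees
x * x: 1 tree
x * x * x * x: 1 tree

x / x * x * x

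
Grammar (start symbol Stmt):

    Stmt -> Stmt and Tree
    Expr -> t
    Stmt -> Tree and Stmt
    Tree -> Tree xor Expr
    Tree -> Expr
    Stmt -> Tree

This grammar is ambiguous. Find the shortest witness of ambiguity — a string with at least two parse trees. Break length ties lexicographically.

t and t

length 1: no string has ≥2 trees
length 3: t and t has 2 parse trees

Two derivations of t and t:
  Stmt ⇒ Stmt and Tree ⇒ Tree and Tree ⇒ Expr and Tree ⇒ t and Tree ⇒ t and Expr ⇒ t and t
  Stmt ⇒ Tree and Stmt ⇒ Expr and Stmt ⇒ t and Stmt ⇒ t and Tree ⇒ t and Expr ⇒ t and t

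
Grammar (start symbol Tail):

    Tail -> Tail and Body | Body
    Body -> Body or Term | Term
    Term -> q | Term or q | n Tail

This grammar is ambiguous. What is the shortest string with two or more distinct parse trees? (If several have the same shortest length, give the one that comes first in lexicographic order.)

length 1: no string has ≥2 trees
length 2: no string has ≥2 trees
length 3: q or q has 2 parse trees

Two derivations of q or q:
  Tail ⇒ Body ⇒ Body or Term ⇒ Term or Term ⇒ q or Term ⇒ q or q
  Tail ⇒ Body ⇒ Term ⇒ Term or q ⇒ q or q

q or q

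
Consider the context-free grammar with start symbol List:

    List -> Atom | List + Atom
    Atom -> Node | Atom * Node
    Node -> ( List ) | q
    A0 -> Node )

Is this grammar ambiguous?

Only List, Atom, Node are reachable from List; ignoring the rest: List → List + Atom | Atom  ;  Atom → Atom * Node | Node  — a left-associative chain with Node at the bottom. Each string factors uniquely by precedence.

Unambiguous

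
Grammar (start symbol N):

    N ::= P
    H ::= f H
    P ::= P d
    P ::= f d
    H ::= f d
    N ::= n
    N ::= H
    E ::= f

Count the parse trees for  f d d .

1

Parse trees for f d d:
  [N [P [P f d] d]]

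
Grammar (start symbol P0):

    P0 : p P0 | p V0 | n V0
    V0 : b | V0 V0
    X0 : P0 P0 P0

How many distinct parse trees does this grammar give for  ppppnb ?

1

Parse trees for ppppnb:
  [P0 p [P0 p [P0 p [P0 p [P0 n [V0 b]]]]]]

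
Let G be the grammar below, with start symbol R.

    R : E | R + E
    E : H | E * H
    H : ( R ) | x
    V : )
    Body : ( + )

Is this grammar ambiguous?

(V, Body are unreachable from R, so their rules don't affect L(R).) The grammar is stratified — R handles '+' (left-recursive), E handles '*', H atoms. Each operator has a fixed associativity and precedence level, so every string has one parse.

Unambiguous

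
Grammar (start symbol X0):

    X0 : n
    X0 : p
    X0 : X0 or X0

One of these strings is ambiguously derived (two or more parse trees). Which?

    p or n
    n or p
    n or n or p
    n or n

n or n or p

p or n: 1 tree
n or p: 1 tree
n or n or p: 2 trees
n or n: 1 tree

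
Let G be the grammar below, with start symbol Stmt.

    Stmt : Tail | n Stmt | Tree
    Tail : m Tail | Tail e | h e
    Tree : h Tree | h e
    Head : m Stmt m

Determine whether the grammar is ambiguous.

Ambiguous

Witness: h e

Derivation 1: Stmt ⇒ Tail ⇒ h e
Derivation 2: Stmt ⇒ Tree ⇒ h e

Two distinct leftmost derivations for the same string.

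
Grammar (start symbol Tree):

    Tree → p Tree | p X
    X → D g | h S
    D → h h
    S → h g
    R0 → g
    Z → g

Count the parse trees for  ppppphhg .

2

Parse trees for ppppphhg:
  [Tree p [Tree p [Tree p [Tree p [Tree p [X [D h h] g]]]]]]
  [Tree p [Tree p [Tree p [Tree p [Tree p [X h [S h g]]]]]]]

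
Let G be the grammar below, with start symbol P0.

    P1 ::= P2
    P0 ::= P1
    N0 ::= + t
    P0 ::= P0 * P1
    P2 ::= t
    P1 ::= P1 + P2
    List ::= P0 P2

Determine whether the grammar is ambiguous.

Unambiguous

(List, N0 are unreachable from P0, so their rules don't affect L(P0).) The grammar is stratified — P0 handles '*' (left-recursive), P1 handles '+', P2 atoms. Each operator has a fixed associativity and precedence level, so every string has one parse.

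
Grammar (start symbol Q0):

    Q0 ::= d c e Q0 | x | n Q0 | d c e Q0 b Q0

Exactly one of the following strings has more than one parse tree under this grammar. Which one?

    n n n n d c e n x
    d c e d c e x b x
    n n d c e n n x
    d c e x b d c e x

n n n n d c e n x: 1 tree
d c e d c e x b x: 2 trees
n n d c e n n x: 1 tree
d c e x b d c e x: 1 tree

d c e d c e x b x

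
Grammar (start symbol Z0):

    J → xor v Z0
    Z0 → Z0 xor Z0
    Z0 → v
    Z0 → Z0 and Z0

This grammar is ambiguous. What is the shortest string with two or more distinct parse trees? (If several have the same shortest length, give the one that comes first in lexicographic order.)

length 1: no string has ≥2 trees
length 3: no string has ≥2 trees
length 5: v and v and v has 2 parse trees

Two derivations of v and v and v:
  Z0 ⇒ Z0 and Z0 ⇒ v and Z0 ⇒ v and Z0 and Z0 ⇒ v and v and Z0 ⇒ v and v and v
  Z0 ⇒ Z0 and Z0 ⇒ Z0 and Z0 and Z0 ⇒ v and Z0 and Z0 ⇒ v and v and Z0 ⇒ v and v and v

v and v and v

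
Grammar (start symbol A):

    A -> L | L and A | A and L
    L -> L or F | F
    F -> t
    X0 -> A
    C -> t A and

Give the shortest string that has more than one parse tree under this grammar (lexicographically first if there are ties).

length 1: no string has ≥2 trees
length 3: t and t has 2 parse trees

Two derivations of t and t:
  A ⇒ L and A ⇒ F and A ⇒ t and A ⇒ t and L ⇒ t and F ⇒ t and t
  A ⇒ A and L ⇒ L and L ⇒ F and L ⇒ t and L ⇒ t and F ⇒ t and t

t and t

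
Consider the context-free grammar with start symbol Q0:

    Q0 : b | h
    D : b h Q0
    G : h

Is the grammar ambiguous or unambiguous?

Unambiguous

Only Q0 is reachable from Q0; ignoring the rest: Each reachable nonterminal has at most one production per leading terminal, and all productions are right-linear; the derivation is determined token-by-token.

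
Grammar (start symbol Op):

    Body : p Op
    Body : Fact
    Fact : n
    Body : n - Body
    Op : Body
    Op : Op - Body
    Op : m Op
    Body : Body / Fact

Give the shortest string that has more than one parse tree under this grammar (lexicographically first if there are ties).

n - n

length 1: no string has ≥2 trees
length 2: no string has ≥2 trees
length 3: n - n has 2 parse trees

Two derivations of n - n:
  Op ⇒ Body ⇒ n - Body ⇒ n - Fact ⇒ n - n
  Op ⇒ Op - Body ⇒ Body - Body ⇒ Fact - Body ⇒ n - Body ⇒ n - Fact ⇒ n - n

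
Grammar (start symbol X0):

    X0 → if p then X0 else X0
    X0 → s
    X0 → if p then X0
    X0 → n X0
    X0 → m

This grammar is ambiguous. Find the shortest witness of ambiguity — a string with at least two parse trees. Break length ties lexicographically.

if p then if p then m else m

length 1: no string has ≥2 trees
length 2: no string has ≥2 trees
length 3: no string has ≥2 trees
length 4: no string has ≥2 trees
length 5: no string has ≥2 trees
length 6: no string has ≥2 trees
length 7: no string has ≥2 trees
length 8: no string has ≥2 trees
length 9: if p then if p then m else m has 2 parse trees

Two derivations of if p then if p then m else m:
  X0 ⇒ if p then X0 else X0 ⇒ if p then if p then X0 else X0 ⇒ if p then if p then m else X0 ⇒ if p then if p then m else m
  X0 ⇒ if p then X0 ⇒ if p then if p then X0 else X0 ⇒ if p then if p then m else X0 ⇒ if p then if p then m else m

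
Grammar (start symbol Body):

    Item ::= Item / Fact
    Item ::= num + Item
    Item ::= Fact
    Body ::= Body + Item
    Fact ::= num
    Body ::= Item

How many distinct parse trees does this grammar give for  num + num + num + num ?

8

Parse trees for num + num + num + num:
  [Body [Body [Item [Fact num]]] + [Item num + [Item num + [Item [Fact num]]]]]
  [Body [Body [Body [Item [Fact num]]] + [Item [Fact num]]] + [Item num + [Item [Fact num]]]]
  [Body [Body [Item num + [Item [Fact num]]]] + [Item num + [Item [Fact num]]]]
  [Body [Body [Body [Item [Fact num]]] + [Item num + [Item [Fact num]]]] + [Item [Fact num]]]
  [Body [Body [Body [Body [Item [Fact num]]] + [Item [Fact num]]] + [Item [Fact num]]] + [Item [Fact num]]]
  [Body [Body [Body [Item num + [Item [Fact num]]]] + [Item [Fact num]]] + [Item [Fact num]]]
  [Body [Body [Item num + [Item num + [Item [Fact num]]]]] + [Item [Fact num]]]
  [Body [Item num + [Item num + [Item num + [Item [Fact num]]]]]]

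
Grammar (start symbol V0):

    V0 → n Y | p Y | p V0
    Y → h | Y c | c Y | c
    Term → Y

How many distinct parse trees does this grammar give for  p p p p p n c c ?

2

Parse trees for p p p p p n c c:
  [V0 p [V0 p [V0 p [V0 p [V0 p [V0 n [Y [Y c] c]]]]]]]
  [V0 p [V0 p [V0 p [V0 p [V0 p [V0 n [Y c [Y c]]]]]]]]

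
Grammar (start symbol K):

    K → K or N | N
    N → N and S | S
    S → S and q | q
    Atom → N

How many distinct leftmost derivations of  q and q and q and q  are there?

Parse trees for q and q and q and q:
  [K [N [N [S q]] and [S [S [S q] and q] and q]]]
  [K [N [N [N [S q]] and [S q]] and [S [S q] and q]]]
  [K [N [N [S [S q] and q]] and [S [S q] and q]]]
  [K [N [N [N [S q]] and [S [S q] and q]] and [S q]]]
  [K [N [N [N [N [S q]] and [S q]] and [S q]] and [S q]]]
  [K [N [N [N [S [S q] and q]] and [S q]] and [S q]]]
  [K [N [N [S [S [S q] and q] and q]] and [S q]]]
  [K [N [S [S [S [S q] and q] and q] and q]]]

8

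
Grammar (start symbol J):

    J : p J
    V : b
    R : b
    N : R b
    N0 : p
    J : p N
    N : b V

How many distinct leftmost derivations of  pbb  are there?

Parse trees for pbb:
  [J p [N [R b] b]]
  [J p [N b [V b]]]

2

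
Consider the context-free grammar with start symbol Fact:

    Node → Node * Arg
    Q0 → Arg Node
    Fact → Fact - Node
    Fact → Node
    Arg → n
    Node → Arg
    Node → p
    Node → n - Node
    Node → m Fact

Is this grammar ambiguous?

Ambiguous

Witness: n - n

Derivation 1: Fact ⇒ Fact - Node ⇒ Node - Node ⇒ Arg - Node ⇒ n - Node ⇒ n - Arg ⇒ n - n
Derivation 2: Fact ⇒ Node ⇒ n - Node ⇒ n - Arg ⇒ n - n

Two distinct leftmost derivations for the same string.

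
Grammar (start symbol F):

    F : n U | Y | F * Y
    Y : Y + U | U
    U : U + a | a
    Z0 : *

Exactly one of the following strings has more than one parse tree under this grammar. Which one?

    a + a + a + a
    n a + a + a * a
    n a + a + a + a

a + a + a + a

a + a + a + a: 8 trees
n a + a + a * a: 1 tree
n a + a + a + a: 1 tree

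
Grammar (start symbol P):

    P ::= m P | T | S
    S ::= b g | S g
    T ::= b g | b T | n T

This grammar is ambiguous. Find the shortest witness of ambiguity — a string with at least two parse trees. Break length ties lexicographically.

length 2: b g has 2 parse trees

Two derivations of b g:
  P ⇒ T ⇒ b g
  P ⇒ S ⇒ b g

b g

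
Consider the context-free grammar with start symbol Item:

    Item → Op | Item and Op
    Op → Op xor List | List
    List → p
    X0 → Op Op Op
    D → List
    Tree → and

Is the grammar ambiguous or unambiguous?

(X0, D, Tree are unreachable from Item, so their rules don't affect L(Item).) This is a standard precedence ladder (Item over Op over List), with each level left-recursive on its own operator ('and' at Item, 'xor' at Op). That structure is LR(1), hence unambiguous.

Unambiguous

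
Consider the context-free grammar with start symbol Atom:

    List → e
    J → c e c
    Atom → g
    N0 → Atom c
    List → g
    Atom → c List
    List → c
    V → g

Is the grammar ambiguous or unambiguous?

Unambiguous

Only Atom, List are reachable from Atom; ignoring the rest: Restricted to the reachable nonterminals, every rule has the form A → t or A → t B, and no two rules for the same A share a first terminal. The grammar encodes a DFA — one run per string.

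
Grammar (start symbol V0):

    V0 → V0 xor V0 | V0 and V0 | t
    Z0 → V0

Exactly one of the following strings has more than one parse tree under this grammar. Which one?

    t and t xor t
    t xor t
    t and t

t and t xor t: 2 trees
t xor t: 1 tree
t and t: 1 tree

t and t xor t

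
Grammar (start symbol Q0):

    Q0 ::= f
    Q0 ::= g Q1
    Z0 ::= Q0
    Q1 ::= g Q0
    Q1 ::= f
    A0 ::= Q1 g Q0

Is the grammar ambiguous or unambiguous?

(Z0, A0 are unreachable from Q0, so their rules don't affect L(Q0).) The reachable rules are right-linear with at most one rule per (nonterminal, next-terminal) pair. Each input token forces the next rule, so parsing is deterministic.

Unambiguous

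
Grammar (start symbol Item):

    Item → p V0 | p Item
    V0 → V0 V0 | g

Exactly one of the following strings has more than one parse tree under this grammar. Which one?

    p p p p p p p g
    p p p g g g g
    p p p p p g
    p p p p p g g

p p p g g g g

p p p p p p p g: 1 tree
p p p g g g g: 5 trees
p p p p p g: 1 tree
p p p p p g g: 1 tree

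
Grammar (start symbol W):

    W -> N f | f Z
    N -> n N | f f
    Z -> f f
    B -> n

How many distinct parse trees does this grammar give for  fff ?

2

Parse trees for fff:
  [W [N f f] f]
  [W f [Z f f]]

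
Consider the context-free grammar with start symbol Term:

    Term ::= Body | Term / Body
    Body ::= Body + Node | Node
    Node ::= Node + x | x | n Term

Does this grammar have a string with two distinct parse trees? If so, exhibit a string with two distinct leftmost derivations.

Witness: x + x

Derivation 1: Term ⇒ Body ⇒ Body + Node ⇒ Node + Node ⇒ x + Node ⇒ x + x
Derivation 2: Term ⇒ Body ⇒ Node ⇒ Node + x ⇒ x + x

Two distinct leftmost derivations for the same string.

Ambiguous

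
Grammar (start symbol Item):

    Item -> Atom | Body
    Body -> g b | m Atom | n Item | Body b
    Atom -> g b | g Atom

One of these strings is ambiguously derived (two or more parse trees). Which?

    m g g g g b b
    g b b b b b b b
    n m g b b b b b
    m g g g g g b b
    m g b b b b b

m g g g g b b: 1 tree
g b b b b b b b: 1 tree
n m g b b b b b: 5 trees
m g g g g g b b: 1 tree
m g b b b b b: 1 tree

n m g b b b b b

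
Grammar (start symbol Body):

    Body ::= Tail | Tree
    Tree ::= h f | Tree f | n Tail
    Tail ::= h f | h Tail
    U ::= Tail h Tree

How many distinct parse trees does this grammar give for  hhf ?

1

Parse trees for hhf:
  [Body [Tail h [Tail h f]]]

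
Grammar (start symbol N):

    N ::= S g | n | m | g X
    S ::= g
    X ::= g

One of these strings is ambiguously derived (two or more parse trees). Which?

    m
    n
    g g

g g

m: 1 tree
n: 1 tree
g g: 2 trees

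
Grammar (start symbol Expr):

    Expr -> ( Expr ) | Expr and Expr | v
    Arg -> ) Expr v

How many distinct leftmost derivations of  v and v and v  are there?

Parse trees for v and v and v:
  [Expr [Expr v] and [Expr [Expr v] and [Expr v]]]
  [Expr [Expr [Expr v] and [Expr v]] and [Expr v]]

2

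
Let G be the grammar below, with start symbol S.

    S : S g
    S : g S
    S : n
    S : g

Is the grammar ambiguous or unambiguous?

Ambiguous

Witness: g g

Derivation 1: S ⇒ S g ⇒ g g
Derivation 2: S ⇒ g S ⇒ g g

Two distinct leftmost derivations for the same string.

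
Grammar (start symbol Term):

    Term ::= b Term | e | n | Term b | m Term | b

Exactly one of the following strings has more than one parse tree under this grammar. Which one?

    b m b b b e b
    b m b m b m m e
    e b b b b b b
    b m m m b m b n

b m b b b e b

b m b b b e b: 6 trees
b m b m b m m e: 1 tree
e b b b b b b: 1 tree
b m m m b m b n: 1 tree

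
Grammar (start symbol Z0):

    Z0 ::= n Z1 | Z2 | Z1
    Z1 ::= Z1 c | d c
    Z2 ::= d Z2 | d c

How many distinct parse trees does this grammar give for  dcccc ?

Parse trees for dcccc:
  [Z0 [Z1 [Z1 [Z1 [Z1 d c] c] c] c]]

1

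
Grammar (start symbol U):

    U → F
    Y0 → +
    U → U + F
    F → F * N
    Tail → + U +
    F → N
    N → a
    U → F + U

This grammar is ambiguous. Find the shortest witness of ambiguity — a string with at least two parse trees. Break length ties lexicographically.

length 1: no string has ≥2 trees
length 3: a + a has 2 parse trees

Two derivations of a + a:
  U ⇒ U + F ⇒ F + F ⇒ N + F ⇒ a + F ⇒ a + N ⇒ a + a
  U ⇒ F + U ⇒ N + U ⇒ a + U ⇒ a + F ⇒ a + N ⇒ a + a

a + a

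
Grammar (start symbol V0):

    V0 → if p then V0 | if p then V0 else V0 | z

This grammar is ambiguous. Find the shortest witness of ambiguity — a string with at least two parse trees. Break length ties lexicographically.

length 1: no string has ≥2 trees
length 4: no string has ≥2 trees
length 6: no string has ≥2 trees
length 7: no string has ≥2 trees
length 9: if p then if p then z else z has 2 parse trees

Two derivations of if p then if p then z else z:
  V0 ⇒ if p then V0 ⇒ if p then if p then V0 else V0 ⇒ if p then if p then z else V0 ⇒ if p then if p then z else z
  V0 ⇒ if p then V0 else V0 ⇒ if p then if p then V0 else V0 ⇒ if p then if p then z else V0 ⇒ if p then if p then z else z

if p then if p then z else z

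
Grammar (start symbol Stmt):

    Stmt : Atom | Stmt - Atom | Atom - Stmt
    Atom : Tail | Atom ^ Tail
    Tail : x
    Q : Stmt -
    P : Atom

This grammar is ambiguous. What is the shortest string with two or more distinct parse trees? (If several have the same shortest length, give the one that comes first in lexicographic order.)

x - x

length 1: no string has ≥2 trees
length 3: x - x has 2 parse trees

Two derivations of x - x:
  Stmt ⇒ Stmt - Atom ⇒ Atom - Atom ⇒ Tail - Atom ⇒ x - Atom ⇒ x - Tail ⇒ x - x
  Stmt ⇒ Atom - Stmt ⇒ Tail - Stmt ⇒ x - Stmt ⇒ x - Atom ⇒ x - Tail ⇒ x - x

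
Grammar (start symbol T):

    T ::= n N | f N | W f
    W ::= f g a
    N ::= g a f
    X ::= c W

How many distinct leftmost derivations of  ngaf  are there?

1

Parse trees for ngaf:
  [T n [N g a f]]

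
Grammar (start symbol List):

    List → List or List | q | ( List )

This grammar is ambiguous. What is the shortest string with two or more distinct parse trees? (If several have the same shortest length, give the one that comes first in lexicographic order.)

q or q or q

length 1: no string has ≥2 trees
length 3: no string has ≥2 trees
length 5: q or q or q has 2 parse trees

Two derivations of q or q or q:
  List ⇒ List or List ⇒ List or List or List ⇒ q or List or List ⇒ q or q or List ⇒ q or q or q
  List ⇒ List or List ⇒ q or List ⇒ q or List or List ⇒ q or q or List ⇒ q or q or q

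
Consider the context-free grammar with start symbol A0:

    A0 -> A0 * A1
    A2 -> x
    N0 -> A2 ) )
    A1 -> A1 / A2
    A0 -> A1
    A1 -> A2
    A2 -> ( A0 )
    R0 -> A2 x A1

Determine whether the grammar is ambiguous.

Unambiguous

Only A0, A1, A2 are reachable from A0; ignoring the rest: The grammar is stratified — A0 handles '*' (left-recursive), A1 handles '/', A2 atoms. Each operator has a fixed associativity and precedence level, so every string has one parse.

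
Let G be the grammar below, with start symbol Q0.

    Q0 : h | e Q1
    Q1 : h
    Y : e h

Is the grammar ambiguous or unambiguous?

Only Q0, Q1 are reachable from Q0; ignoring the rest: Restricted to the reachable nonterminals, every rule has the form A → t or A → t B, and no two rules for the same A share a first terminal. The grammar encodes a DFA — one run per string.

Unambiguous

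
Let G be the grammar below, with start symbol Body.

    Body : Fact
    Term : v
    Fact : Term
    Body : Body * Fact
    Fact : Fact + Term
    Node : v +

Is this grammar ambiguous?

Unambiguous

(Node is unreachable from Body, so its rules don't affect L(Body).) The grammar is stratified — Body handles '*' (left-recursive), Fact handles '+', Term atoms. Each operator has a fixed associativity and precedence level, so every string has one parse.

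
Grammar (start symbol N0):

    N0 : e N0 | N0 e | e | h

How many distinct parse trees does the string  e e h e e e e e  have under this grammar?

21

Parse trees for e e h e e e e e (showing first 6 of 21):
  [N0 e [N0 e [N0 [N0 [N0 [N0 [N0 [N0 h] e] e] e] e] e]]]
  [N0 e [N0 [N0 e [N0 [N0 [N0 [N0 [N0 h] e] e] e] e]] e]]
  [N0 e [N0 [N0 [N0 e [N0 [N0 [N0 [N0 h] e] e] e]] e] e]]
  [N0 e [N0 [N0 [N0 [N0 e [N0 [N0 [N0 h] e] e]] e] e] e]]
  [N0 e [N0 [N0 [N0 [N0 [N0 e [N0 [N0 h] e]] e] e] e] e]]
  [N0 e [N0 [N0 [N0 [N0 [N0 [N0 e [N0 h]] e] e] e] e] e]]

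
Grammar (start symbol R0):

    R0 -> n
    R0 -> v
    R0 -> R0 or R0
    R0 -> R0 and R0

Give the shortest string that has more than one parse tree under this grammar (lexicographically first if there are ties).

length 1: no string has ≥2 trees
length 3: no string has ≥2 trees
length 5: n and n and n has 2 parse trees

Two derivations of n and n and n:
  R0 ⇒ R0 and R0 ⇒ n and R0 ⇒ n and R0 and R0 ⇒ n and n and R0 ⇒ n and n and n
  R0 ⇒ R0 and R0 ⇒ R0 and R0 and R0 ⇒ n and R0 and R0 ⇒ n and n and R0 ⇒ n and n and n

n and n and n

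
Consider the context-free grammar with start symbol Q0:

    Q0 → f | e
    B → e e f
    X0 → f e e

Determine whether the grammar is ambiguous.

Only Q0 is reachable from Q0; ignoring the rest: Each reachable nonterminal has at most one production per leading terminal, and all productions are right-linear; the derivation is determined token-by-token.

Unambiguous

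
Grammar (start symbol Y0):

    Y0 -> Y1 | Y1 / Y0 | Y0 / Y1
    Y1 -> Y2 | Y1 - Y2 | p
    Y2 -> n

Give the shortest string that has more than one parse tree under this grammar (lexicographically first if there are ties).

n / n

length 1: no string has ≥2 trees
length 3: n / n has 2 parse trees

Two derivations of n / n:
  Y0 ⇒ Y1 / Y0 ⇒ Y2 / Y0 ⇒ n / Y0 ⇒ n / Y1 ⇒ n / Y2 ⇒ n / n
  Y0 ⇒ Y0 / Y1 ⇒ Y1 / Y1 ⇒ Y2 / Y1 ⇒ n / Y1 ⇒ n / Y2 ⇒ n / n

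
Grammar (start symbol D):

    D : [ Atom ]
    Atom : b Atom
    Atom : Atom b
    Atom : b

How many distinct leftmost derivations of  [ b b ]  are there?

2

Parse trees for [ b b ]:
  [D [ [Atom b [Atom b]] ]]
  [D [ [Atom [Atom b] b] ]]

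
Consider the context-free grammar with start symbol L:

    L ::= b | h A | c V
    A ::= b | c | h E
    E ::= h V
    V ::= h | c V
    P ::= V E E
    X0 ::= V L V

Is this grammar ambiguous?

Only L, A, E, V are reachable from L; ignoring the rest: Restricted to the reachable nonterminals, every rule has the form A → t or A → t B, and no two rules for the same A share a first terminal. The grammar encodes a DFA — one run per string.

Unambiguous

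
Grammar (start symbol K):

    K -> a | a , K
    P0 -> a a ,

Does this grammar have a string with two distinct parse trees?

Unambiguous

(P0 is unreachable from K, so its rules don't affect L(K).) The reachable grammar is A → atom sep A | atom. Each atom is followed by either the separator (recurse) or end-of-string (stop) — no choice point.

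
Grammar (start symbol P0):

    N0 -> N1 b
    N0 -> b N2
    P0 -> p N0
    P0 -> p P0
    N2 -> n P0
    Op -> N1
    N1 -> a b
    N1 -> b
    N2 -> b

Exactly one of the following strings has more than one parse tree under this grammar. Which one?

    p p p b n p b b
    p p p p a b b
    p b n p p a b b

p p p b n p b b: 2 trees
p p p p a b b: 1 tree
p b n p p a b b: 1 tree

p p p b n p b b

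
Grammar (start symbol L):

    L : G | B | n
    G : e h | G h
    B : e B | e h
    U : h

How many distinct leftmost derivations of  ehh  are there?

Parse trees for ehh:
  [L [G [G e h] h]]

1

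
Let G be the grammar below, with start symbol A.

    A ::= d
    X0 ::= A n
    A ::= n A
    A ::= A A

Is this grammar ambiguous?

Ambiguous

Witness: d d d

Derivation 1: A ⇒ A A ⇒ d A ⇒ d A A ⇒ d d A ⇒ d d d
Derivation 2: A ⇒ A A ⇒ A A A ⇒ d A A ⇒ d d A ⇒ d d d

Two distinct leftmost derivations for the same string.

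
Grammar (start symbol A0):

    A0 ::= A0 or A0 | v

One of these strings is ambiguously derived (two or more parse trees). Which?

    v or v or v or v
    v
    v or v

v or v or v or v

v or v or v or v: 5 trees
v: 1 tree
v or v: 1 tree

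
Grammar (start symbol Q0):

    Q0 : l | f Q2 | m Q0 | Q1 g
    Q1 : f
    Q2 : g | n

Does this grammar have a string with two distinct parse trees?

Witness: f g

Derivation 1: Q0 ⇒ f Q2 ⇒ f g
Derivation 2: Q0 ⇒ Q1 g ⇒ f g

Two distinct leftmost derivations for the same string.

Ambiguous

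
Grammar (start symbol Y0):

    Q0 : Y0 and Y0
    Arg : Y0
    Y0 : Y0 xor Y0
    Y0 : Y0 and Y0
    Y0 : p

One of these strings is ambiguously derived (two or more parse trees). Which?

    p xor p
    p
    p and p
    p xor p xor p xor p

p xor p xor p xor p

p xor p: 1 tree
p: 1 tree
p and p: 1 tree
p xor p xor p xor p: 5 trees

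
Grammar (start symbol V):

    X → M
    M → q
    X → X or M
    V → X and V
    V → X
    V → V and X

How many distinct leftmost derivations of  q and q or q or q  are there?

Parse trees for q and q or q or q:
  [V [X [M q]] and [V [X [X [X [M q]] or [M q]] or [M q]]]]
  [V [V [X [M q]]] and [X [X [X [M q]] or [M q]] or [M q]]]

2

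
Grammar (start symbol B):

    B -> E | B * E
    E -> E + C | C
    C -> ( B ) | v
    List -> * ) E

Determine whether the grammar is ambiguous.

Unambiguous

(List is unreachable from B, so its rules don't affect L(B).) This is a standard precedence ladder (B over E over C), with each level left-recursive on its own operator ('*' at B, '+' at E). That structure is LR(1), hence unambiguous.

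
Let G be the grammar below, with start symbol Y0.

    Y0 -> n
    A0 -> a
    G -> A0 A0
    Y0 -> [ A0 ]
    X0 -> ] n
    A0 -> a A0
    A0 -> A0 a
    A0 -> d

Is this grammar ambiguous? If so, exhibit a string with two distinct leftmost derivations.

Witness: [ a a ]

Derivation 1: Y0 ⇒ [ A0 ] ⇒ [ a A0 ] ⇒ [ a a ]
Derivation 2: Y0 ⇒ [ A0 ] ⇒ [ A0 a ] ⇒ [ a a ]

Two distinct leftmost derivations for the same string.

Ambiguous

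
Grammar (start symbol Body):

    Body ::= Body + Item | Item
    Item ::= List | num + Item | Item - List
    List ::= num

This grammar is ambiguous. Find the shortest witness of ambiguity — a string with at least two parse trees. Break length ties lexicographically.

length 1: no string has ≥2 trees
length 3: num + num has 2 parse trees

Two derivations of num + num:
  Body ⇒ Body + Item ⇒ Item + Item ⇒ List + Item ⇒ num + Item ⇒ num + List ⇒ num + num
  Body ⇒ Item ⇒ num + Item ⇒ num + List ⇒ num + num

num + num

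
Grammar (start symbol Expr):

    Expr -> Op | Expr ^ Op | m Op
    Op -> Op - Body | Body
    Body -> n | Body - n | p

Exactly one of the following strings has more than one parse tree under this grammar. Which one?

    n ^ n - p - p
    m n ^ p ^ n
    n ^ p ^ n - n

n ^ n - p - p: 1 tree
m n ^ p ^ n: 1 tree
n ^ p ^ n - n: 2 trees

n ^ p ^ n - n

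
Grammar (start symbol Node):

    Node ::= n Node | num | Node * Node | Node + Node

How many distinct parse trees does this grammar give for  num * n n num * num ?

4

Parse trees for num * n n num * num:
  [Node [Node num] * [Node n [Node n [Node [Node num] * [Node num]]]]]
  [Node [Node num] * [Node n [Node [Node n [Node num]] * [Node num]]]]
  [Node [Node num] * [Node [Node n [Node n [Node num]]] * [Node num]]]
  [Node [Node [Node num] * [Node n [Node n [Node num]]]] * [Node num]]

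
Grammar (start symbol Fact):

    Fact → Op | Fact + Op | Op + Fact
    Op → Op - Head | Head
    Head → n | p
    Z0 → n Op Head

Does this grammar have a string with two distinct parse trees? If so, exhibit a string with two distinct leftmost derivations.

Witness: n + n

Derivation 1: Fact ⇒ Fact + Op ⇒ Op + Op ⇒ Head + Op ⇒ n + Op ⇒ n + Head ⇒ n + n
Derivation 2: Fact ⇒ Op + Fact ⇒ Head + Fact ⇒ n + Fact ⇒ n + Op ⇒ n + Head ⇒ n + n

Two distinct leftmost derivations for the same string.

Ambiguous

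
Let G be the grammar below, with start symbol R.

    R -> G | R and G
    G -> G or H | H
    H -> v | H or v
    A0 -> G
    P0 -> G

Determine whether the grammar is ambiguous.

Witness: v or v

Derivation 1: R ⇒ G ⇒ G or H ⇒ H or H ⇒ v or H ⇒ v or v
Derivation 2: R ⇒ G ⇒ H ⇒ H or v ⇒ v or v

Two distinct leftmost derivations for the same string.

Ambiguous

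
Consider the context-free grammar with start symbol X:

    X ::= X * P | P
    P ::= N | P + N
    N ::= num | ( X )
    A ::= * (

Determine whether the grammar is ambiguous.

Unambiguous

(A is unreachable from X, so its rules don't affect L(X).) This is a standard precedence ladder (X over P over N), with each level left-recursive on its own operator ('*' at X, '+' at P). That structure is LR(1), hence unambiguous.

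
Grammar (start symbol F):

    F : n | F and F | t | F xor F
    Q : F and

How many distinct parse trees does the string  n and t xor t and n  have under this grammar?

5

Parse trees for n and t xor t and n:
  [F [F n] and [F [F [F t] xor [F t]] and [F n]]]
  [F [F n] and [F [F t] xor [F [F t] and [F n]]]]
  [F [F [F n] and [F [F t] xor [F t]]] and [F n]]
  [F [F [F [F n] and [F t]] xor [F t]] and [F n]]
  [F [F [F n] and [F t]] xor [F [F t] and [F n]]]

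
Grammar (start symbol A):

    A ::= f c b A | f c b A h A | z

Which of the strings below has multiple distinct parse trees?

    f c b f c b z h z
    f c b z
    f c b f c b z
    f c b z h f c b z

f c b f c b z h z: 2 trees
f c b z: 1 tree
f c b f c b z: 1 tree
f c b z h f c b z: 1 tree

f c b f c b z h z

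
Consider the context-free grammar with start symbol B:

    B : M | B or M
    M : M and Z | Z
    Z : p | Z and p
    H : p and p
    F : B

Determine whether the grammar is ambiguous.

Ambiguous

Witness: p and p

Derivation 1: B ⇒ M ⇒ M and Z ⇒ Z and Z ⇒ p and Z ⇒ p and p
Derivation 2: B ⇒ M ⇒ Z ⇒ Z and p ⇒ p and p

Two distinct leftmost derivations for the same string.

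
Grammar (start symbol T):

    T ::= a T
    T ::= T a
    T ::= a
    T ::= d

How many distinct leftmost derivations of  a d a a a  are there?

4

Parse trees for a d a a a:
  [T a [T [T [T [T d] a] a] a]]
  [T [T a [T [T [T d] a] a]] a]
  [T [T [T a [T [T d] a]] a] a]
  [T [T [T [T a [T d]] a] a] a]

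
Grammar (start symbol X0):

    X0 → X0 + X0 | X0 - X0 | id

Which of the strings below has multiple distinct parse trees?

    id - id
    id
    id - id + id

id - id + id

id - id: 1 tree
id: 1 tree
id - id + id: 2 trees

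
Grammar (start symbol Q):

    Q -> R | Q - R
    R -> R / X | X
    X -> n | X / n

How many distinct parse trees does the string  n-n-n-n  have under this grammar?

Parse trees for n-n-n-n:
  [Q [Q [Q [Q [R [X n]]] - [R [X n]]] - [R [X n]]] - [R [X n]]]

1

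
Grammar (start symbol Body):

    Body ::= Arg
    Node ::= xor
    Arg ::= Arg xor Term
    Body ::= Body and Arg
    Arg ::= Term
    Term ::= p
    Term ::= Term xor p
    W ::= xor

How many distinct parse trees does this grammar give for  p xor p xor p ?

Parse trees for p xor p xor p:
  [Body [Arg [Arg [Term p]] xor [Term [Term p] xor p]]]
  [Body [Arg [Arg [Arg [Term p]] xor [Term p]] xor [Term p]]]
  [Body [Arg [Arg [Term [Term p] xor p]] xor [Term p]]]
  [Body [Arg [Term [Term [Term p] xor p] xor p]]]

4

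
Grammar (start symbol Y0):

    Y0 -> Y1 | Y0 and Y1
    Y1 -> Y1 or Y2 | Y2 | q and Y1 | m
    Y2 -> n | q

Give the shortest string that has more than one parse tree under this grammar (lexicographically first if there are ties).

length 1: no string has ≥2 trees
length 3: q and m has 2 parse trees

Two derivations of q and m:
  Y0 ⇒ Y1 ⇒ q and Y1 ⇒ q and m
  Y0 ⇒ Y0 and Y1 ⇒ Y1 and Y1 ⇒ Y2 and Y1 ⇒ q and Y1 ⇒ q and m

q and m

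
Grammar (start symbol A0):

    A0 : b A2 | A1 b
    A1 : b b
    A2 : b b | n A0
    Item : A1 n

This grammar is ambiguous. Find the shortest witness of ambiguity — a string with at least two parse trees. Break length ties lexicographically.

b b b

length 3: b b b has 2 parse trees

Two derivations of b b b:
  A0 ⇒ b A2 ⇒ b b b
  A0 ⇒ A1 b ⇒ b b b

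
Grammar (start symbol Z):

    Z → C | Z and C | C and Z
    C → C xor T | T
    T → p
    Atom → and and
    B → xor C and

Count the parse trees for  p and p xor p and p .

4

Parse trees for p and p xor p and p:
  [Z [Z [Z [C [T p]]] and [C [C [T p]] xor [T p]]] and [C [T p]]]
  [Z [Z [C [T p]] and [Z [C [C [T p]] xor [T p]]]] and [C [T p]]]
  [Z [C [T p]] and [Z [Z [C [C [T p]] xor [T p]]] and [C [T p]]]]
  [Z [C [T p]] and [Z [C [C [T p]] xor [T p]] and [Z [C [T p]]]]]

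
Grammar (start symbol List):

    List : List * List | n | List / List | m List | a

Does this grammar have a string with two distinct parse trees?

Witness: m a * a

Derivation 1: List ⇒ List * List ⇒ m List * List ⇒ m a * List ⇒ m a * a
Derivation 2: List ⇒ m List ⇒ m List * List ⇒ m a * List ⇒ m a * a

Two distinct leftmost derivations for the same string.

Ambiguous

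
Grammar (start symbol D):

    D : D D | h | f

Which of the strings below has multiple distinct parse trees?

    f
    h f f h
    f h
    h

h f f h

f: 1 tree
h f f h: 5 trees
f h: 1 tree
h: 1 tree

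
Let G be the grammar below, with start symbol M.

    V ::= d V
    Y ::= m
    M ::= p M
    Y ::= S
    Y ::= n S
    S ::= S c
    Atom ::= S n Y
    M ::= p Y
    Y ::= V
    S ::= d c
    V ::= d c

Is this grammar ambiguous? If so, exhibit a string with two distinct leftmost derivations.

Ambiguous

Witness: p d c

Derivation 1: M ⇒ p Y ⇒ p S ⇒ p d c
Derivation 2: M ⇒ p Y ⇒ p V ⇒ p d c

Two distinct leftmost derivations for the same string.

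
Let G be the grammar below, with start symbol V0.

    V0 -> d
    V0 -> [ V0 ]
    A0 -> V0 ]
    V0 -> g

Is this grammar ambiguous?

Unambiguous

Only V0 is reachable from V0; ignoring the rest: Each string is a nest of matched brackets around a single atom. An opening bracket forces the recursive rule; an atom forces the base rule.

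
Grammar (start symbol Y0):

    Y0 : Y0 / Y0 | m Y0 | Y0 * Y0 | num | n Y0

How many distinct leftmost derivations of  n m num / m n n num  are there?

3

Parse trees for n m num / m n n num:
  [Y0 [Y0 n [Y0 m [Y0 num]]] / [Y0 m [Y0 n [Y0 n [Y0 num]]]]]
  [Y0 n [Y0 [Y0 m [Y0 num]] / [Y0 m [Y0 n [Y0 n [Y0 num]]]]]]
  [Y0 n [Y0 m [Y0 [Y0 num] / [Y0 m [Y0 n [Y0 n [Y0 num]]]]]]]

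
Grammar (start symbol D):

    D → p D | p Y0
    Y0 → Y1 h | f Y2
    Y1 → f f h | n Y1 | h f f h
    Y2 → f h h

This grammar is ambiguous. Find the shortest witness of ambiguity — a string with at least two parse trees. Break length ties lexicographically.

length 5: p f f h h has 2 parse trees

Two derivations of p f f h h:
  D ⇒ p Y0 ⇒ p Y1 h ⇒ p f f h h
  D ⇒ p Y0 ⇒ p f Y2 ⇒ p f f h h

p f f h h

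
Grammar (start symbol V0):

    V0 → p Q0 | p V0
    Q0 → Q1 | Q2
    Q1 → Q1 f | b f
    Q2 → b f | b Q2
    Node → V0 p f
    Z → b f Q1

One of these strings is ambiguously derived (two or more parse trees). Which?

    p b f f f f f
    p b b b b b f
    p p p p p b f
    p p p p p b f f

p p p p p b f

p b f f f f f: 1 tree
p b b b b b f: 1 tree
p p p p p b f: 2 trees
p p p p p b f f: 1 tree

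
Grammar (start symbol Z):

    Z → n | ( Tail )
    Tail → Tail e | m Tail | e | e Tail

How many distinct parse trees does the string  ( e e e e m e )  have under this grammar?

Parse trees for ( e e e e m e ):
  [Z ( [Tail e [Tail e [Tail e [Tail e [Tail m [Tail e]]]]]] )]

1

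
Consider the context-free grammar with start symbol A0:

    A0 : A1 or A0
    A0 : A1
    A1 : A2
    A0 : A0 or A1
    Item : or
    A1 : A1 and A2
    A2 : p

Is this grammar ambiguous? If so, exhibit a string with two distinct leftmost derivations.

Ambiguous

Witness: p or p

Derivation 1: A0 ⇒ A1 or A0 ⇒ A2 or A0 ⇒ p or A0 ⇒ p or A1 ⇒ p or A2 ⇒ p or p
Derivation 2: A0 ⇒ A0 or A1 ⇒ A1 or A1 ⇒ A2 or A1 ⇒ p or A1 ⇒ p or A2 ⇒ p or p

Two distinct leftmost derivations for the same string.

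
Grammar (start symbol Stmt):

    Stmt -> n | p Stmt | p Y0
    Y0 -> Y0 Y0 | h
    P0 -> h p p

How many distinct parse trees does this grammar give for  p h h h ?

2

Parse trees for p h h h:
  [Stmt p [Y0 [Y0 h] [Y0 [Y0 h] [Y0 h]]]]
  [Stmt p [Y0 [Y0 [Y0 h] [Y0 h]] [Y0 h]]]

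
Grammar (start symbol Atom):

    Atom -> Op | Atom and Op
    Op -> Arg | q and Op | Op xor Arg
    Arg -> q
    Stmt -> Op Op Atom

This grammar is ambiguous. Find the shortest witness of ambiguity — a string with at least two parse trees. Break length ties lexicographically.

length 1: no string has ≥2 trees
length 3: q and q has 2 parse trees

Two derivations of q and q:
  Atom ⇒ Op ⇒ q and Op ⇒ q and Arg ⇒ q and q
  Atom ⇒ Atom and Op ⇒ Op and Op ⇒ Arg and Op ⇒ q and Op ⇒ q and Arg ⇒ q and q

q and q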